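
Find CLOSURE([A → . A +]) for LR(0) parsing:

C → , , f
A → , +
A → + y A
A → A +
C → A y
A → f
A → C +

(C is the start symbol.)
{ [A → . + y A], [A → . , +], [A → . A +], [A → . C +], [A → . f], [C → . , , f], [C → . A y] }

To compute CLOSURE, for each item [A → α.Bβ] where B is a non-terminal, add [B → .γ] for all productions B → γ; repeat for the newly added items until nothing changes.

Start with: [A → . A +]
  [A → . A +] has the dot before A: add [A → . , +], [A → . + y A], [A → . f], [A → . C +]
  [A → . C +] has the dot before C: add [C → . , , f], [C → . A y]
No further items can be added.

CLOSURE = { [A → . + y A], [A → . , +], [A → . A +], [A → . C +], [A → . f], [C → . , , f], [C → . A y] }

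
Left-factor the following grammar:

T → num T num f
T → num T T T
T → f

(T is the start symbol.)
Left-factoring transforms A → αβ₁ | αβ₂ into A → αA' and A' → β₁ | β₂
(α is the longest common prefix among the alternatives). Repeat until
no nonterminal has two alternatives with a common prefix.

Round 1: T has alternatives sharing prefix 'num T'. Introduce T': T → num T T'
  Add: T' → num f
  Add: T' → T T

No remaining common prefixes — done.

Resulting grammar:
T → num T T'
T' → num f
T' → T T
T → f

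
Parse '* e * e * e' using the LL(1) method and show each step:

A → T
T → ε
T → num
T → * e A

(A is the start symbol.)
Stack is shown with the top on the left.

Stack    Input          Action
------------------------------
A $      * e * e * e $  output A → T
T $      * e * e * e $  output T → * e A
* e A $  * e * e * e $  match '*'
e A $    e * e * e $    match 'e'
A $      * e * e $      output A → T
T $      * e * e $      output T → * e A
* e A $  * e * e $      match '*'
e A $    e * e $        match 'e'
A $      * e $          output A → T
T $      * e $          output T → * e A
* e A $  * e $          match '*'
e A $    e $            match 'e'
A $      $              output A → T
T $      $              output T → ε
$        $              accept

The string is accepted.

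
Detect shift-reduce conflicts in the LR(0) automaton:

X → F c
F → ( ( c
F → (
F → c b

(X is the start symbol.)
Yes — I1: [F → ( .] vs [F → ( . ( c]

A shift-reduce conflict occurs when an LR(0) state has both:
  - a complete (reduce) item [A → α .] (dot at the end), and
  - a shift item [B → β . c γ] (dot before a terminal).

Augment with X' → X and build the canonical LR(0) collection (I0 = CLOSURE({[X' → . X]}), then GOTO on every symbol after a dot until no new states appear). It has 9 states:
  I0: { [F → . ( ( c], [F → . (], [F → . c b], [X → . F c], [X' → . X] }  — shift
  I1: { [F → ( . ( c], [F → ( .] }  — shift, reduce
  I2: { [X → F . c] }  — shift
  I3: { [X' → X .] }  — accept
  I4: { [F → c . b] }  — shift
  I5: { [F → c b .] }  — reduce
  I6: { [X → F c .] }  — reduce
  I7: { [F → ( ( . c] }  — shift
  I8: { [F → ( ( c .] }  — reduce

I1 contains reduce item [F → ( .] and shift item [F → ( . ( c] — shift-reduce conflict.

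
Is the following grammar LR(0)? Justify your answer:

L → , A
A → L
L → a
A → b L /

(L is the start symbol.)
A grammar is LR(0) if no state in the canonical LR(0) collection has:
  - both a shift item (dot before a terminal) and a complete item (shift-reduce conflict), or
  - two or more complete items (reduce-reduce conflict; the accept item [L' → L .] counts as a complete item here).

Augment with L' → L and build the canonical LR(0) collection (I0 = CLOSURE({[L' → . L]}), then GOTO on every symbol after a dot until no new states appear). It has 9 states:
  I0: { [L → . , A], [L → . a], [L' → . L] }  — shift
  I1: { [A → . L], [A → . b L /], [L → , . A], [L → . , A], [L → . a] }  — shift
  I2: { [L' → L .] }  — accept
  I3: { [L → a .] }  — reduce
  I4: { [L → , A .] }  — reduce
  I5: { [A → L .] }  — reduce
  I6: { [A → b . L /], [L → . , A], [L → . a] }  — shift
  I7: { [A → b L . /] }  — shift
  I8: { [A → b L / .] }  — reduce

Every state is either a pure shift/goto state or contains exactly one complete item and nothing to shift — no conflicts. The grammar is LR(0).

Answer: Yes, the grammar is LR(0)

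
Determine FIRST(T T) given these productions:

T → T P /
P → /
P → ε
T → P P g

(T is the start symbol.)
{ '/', 'g' }

FIRST sets of the non-terminals involved (from the grammar, by fixed-point iteration):
  FIRST(T) = { '/', 'g' }

To compute FIRST(T T), process the symbols left to right:
Symbol T is a non-terminal. Add FIRST(T) \ {ε} = { '/', 'g' }
T is not nullable (ε ∉ FIRST(T)), so stop here.
FIRST(T T) = { '/', 'g' }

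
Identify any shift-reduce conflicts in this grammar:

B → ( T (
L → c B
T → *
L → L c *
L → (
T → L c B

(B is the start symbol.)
No shift-reduce conflicts

A shift-reduce conflict occurs when an LR(0) state has both:
  - a complete (reduce) item [A → α .] (dot at the end), and
  - a shift item [B → β . c γ] (dot before a terminal).

Augment with B' → B and build the canonical LR(0) collection (I0 = CLOSURE({[B' → . B]}), then GOTO on every symbol after a dot until no new states appear). It has 13 states:
  I0: { [B → . ( T (], [B' → . B] }  — shift
  I1: { [B → ( . T (], [L → . (], [L → . L c *], [L → . c B], [T → . *], [T → . L c B] }  — shift
  I2: { [B' → B .] }  — accept
  I3: { [L → ( .] }  — reduce
  I4: { [T → * .] }  — reduce
  I5: { [L → L . c *], [T → L . c B] }  — shift
  I6: { [B → ( T . (] }  — shift
  I7: { [B → . ( T (], [L → c . B] }  — shift
  I8: { [L → c B .] }  — reduce
  I9: { [B → ( T ( .] }  — reduce
  I10: { [B → . ( T (], [L → L c . *], [T → L c . B] }  — shift
  I11: { [L → L c * .] }  — reduce
  I12: { [T → L c B .] }  — reduce

No state contains both a complete item and a shift item.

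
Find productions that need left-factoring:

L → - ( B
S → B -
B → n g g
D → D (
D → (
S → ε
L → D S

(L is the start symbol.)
Left-factoring is needed when two productions for the same non-terminal
share a common prefix on the right-hand side.

Productions for L:
  L → - ( B
  L → D S
Productions for S:
  S → B -
  S → ε
Productions for D:
  D → D (
  D → (

No common prefixes found.

Answer: No, left-factoring is not needed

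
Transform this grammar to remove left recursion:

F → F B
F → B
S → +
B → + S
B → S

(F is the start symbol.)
F → B F'
F' → B F'
F' → ε
S → +
B → + S
B → S

F is directly left-recursive. The standard transformation for
  A → A α₁ | ... | A α_m | β₁ | ... | β_n
is
  A  → β₁ A' | ... | β_n A'
  A' → α₁ A' | ... | α_m A' | ε

F → B becomes F → B F'
F → F B becomes F' → B F'
Add F' → ε

Productions for other non-terminals are unchanged:
  S → +
  B → + S
  B → S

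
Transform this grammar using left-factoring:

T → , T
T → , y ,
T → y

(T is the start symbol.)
T → , T'
T' → T
T' → y ,
T → y

Left-factoring transforms A → αβ₁ | αβ₂ into A → αA' and A' → β₁ | β₂
(α is the longest common prefix among the alternatives). Repeat until
no nonterminal has two alternatives with a common prefix.

Round 1: T has alternatives sharing prefix ','. Introduce T': T → , T'
  Add: T' → T
  Add: T' → y ,

No remaining common prefixes — done.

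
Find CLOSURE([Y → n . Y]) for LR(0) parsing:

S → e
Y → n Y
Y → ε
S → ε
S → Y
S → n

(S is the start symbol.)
Start with: [Y → n . Y]
  [Y → n . Y] has the dot before Y: add [Y → . n Y], [Y → .]
No further items can be added.

CLOSURE = { [Y → . n Y], [Y → .], [Y → n . Y] }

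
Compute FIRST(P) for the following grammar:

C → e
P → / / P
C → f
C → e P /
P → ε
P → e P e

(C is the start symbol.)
To compute FIRST(P), examine every production with P on the left-hand side, reading each right-hand side left to right until a non-nullable symbol is reached.

From P → / / P:
  - '/' is a terminal: add '/' and stop
From P → ε:
  - ε-production, so ε ∈ FIRST(P)
From P → e P e:
  - e is a terminal: add 'e' and stop

Collecting: FIRST(P) = { '/', 'e', ε }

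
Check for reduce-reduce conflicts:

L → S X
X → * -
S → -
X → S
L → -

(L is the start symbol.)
Yes — I1: [L → - .] vs [S → - .]

Augment with L' → L and build the canonical LR(0) collection (I0 = CLOSURE({[L' → . L]}), then GOTO on every symbol after a dot until no new states appear). It has 9 states:
  I0: { [L → . -], [L → . S X], [L' → . L], [S → . -] }  — shift
  I1: { [L → - .], [S → - .] }  — 2 reduces
  I2: { [L' → L .] }  — accept
  I3: { [L → S . X], [S → . -], [X → . * -], [X → . S] }  — shift
  I4: { [X → * . -] }  — shift
  I5: { [S → - .] }  — reduce
  I6: { [X → S .] }  — reduce
  I7: { [L → S X .] }  — reduce
  I8: { [X → * - .] }  — reduce

I1 contains complete items [L → - .], [S → - .] — reduce-reduce conflict.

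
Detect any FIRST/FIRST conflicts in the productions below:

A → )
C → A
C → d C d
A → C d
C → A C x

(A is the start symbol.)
Yes. A → ')' / A → C d on { ')' }; C → A / C → d C d on { 'd' }; C → A / C → A C x on { ')', 'd' }; C → d C d / C → A C x on { 'd' }

A FIRST/FIRST conflict occurs when two productions N → α and N → β for the same non-terminal have FIRST(α) ∩ FIRST(β) ≠ ∅ (with ε ∈ FIRST of a nullable right-hand side, so two nullable alternatives also conflict).

FIRST sets of the non-terminals at (or reachable through a nullable prefix from) the front of some alternative:
  FIRST(C) = { ')', 'd' }
  FIRST(A) = { ')', 'd' }

Productions for A:
  A → ): FIRST = { ')' }
  A → C d: FIRST = { ')', 'd' }
Productions for C:
  C → A: FIRST = { ')', 'd' }
  C → d C d: FIRST = { 'd' }
  C → A C x: FIRST = { ')', 'd' }

Conflict for A: A → ) and A → C d
  Overlap: { ')' }
Conflict for C: C → A and C → d C d
  Overlap: { 'd' }
Conflict for C: C → A and C → A C x
  Overlap: { ')', 'd' }
Conflict for C: C → d C d and C → A C x
  Overlap: { 'd' }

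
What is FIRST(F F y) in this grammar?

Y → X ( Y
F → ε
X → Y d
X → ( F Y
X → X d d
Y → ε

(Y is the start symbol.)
{ 'y' }

FIRST sets of the non-terminals involved (from the grammar, by fixed-point iteration):
  FIRST(F) = { ε }

To compute FIRST(F F y), process the symbols left to right:
Symbol F is a non-terminal. Add FIRST(F) \ {ε} = { }
F is nullable (ε ∈ FIRST(F)), continue to the next symbol.
Symbol F is a non-terminal. Add FIRST(F) \ {ε} = { }
F is nullable (ε ∈ FIRST(F)), continue to the next symbol.
Symbol y is a terminal. Add 'y' and stop.
FIRST(F F y) = { 'y' }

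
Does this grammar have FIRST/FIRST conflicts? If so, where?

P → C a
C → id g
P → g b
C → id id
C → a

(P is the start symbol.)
Yes. C → id g / C → id id on { 'id' }

FIRST sets of the non-terminals at (or reachable through a nullable prefix from) the front of some alternative:
  FIRST(C) = { 'a', 'id' }

Productions for P:
  P → C a: FIRST = { 'a', 'id' }
  P → g b: FIRST = { 'g' }
Productions for C:
  C → id g: FIRST = { 'id' }
  C → id id: FIRST = { 'id' }
  C → a: FIRST = { 'a' }

Conflict for C: C → id g and C → id id
  Overlap: { 'id' }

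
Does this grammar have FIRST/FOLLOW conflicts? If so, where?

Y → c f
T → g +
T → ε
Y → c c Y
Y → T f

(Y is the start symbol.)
Nullable non-terminals: T.

T: nullable alternative(s) T → ε; FOLLOW(T) = { 'f' }
  T → g +: FIRST \ {ε} = { 'g' } — disjoint from FOLLOW(T)
  T → ε: FIRST \ {ε} = { } — this is the only nullable alternative, skip

Y has no nullable alternative, so no FIRST/FOLLOW check is needed there.

No FIRST/FOLLOW conflicts found.

Answer: No FIRST/FOLLOW conflicts.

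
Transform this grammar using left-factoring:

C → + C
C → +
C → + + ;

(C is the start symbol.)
Left-factoring transforms A → αβ₁ | αβ₂ into A → αA' and A' → β₁ | β₂
(α is the longest common prefix among the alternatives). Repeat until
no nonterminal has two alternatives with a common prefix.

Round 1: C has alternatives sharing prefix '+'. Introduce C': C → + C'
  Add: C' → C
  Add: C' → ε
  Add: C' → + ;

No remaining common prefixes — done.

Resulting grammar:
C → + C'
C' → C
C' → ε
C' → + ;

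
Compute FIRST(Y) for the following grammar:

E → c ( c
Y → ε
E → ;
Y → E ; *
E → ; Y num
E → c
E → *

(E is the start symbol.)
{ '*', ';', 'c', ε }

FIRST sets of the other non-terminals involved (by the same procedure, iterated to a fixed point):
  FIRST(E) = { '*', ';', 'c' }

From Y → ε:
  - ε-production, so ε ∈ FIRST(Y)
From Y → E ; *:
  - E is a non-terminal: add FIRST(E) \ {ε} = { '*', ';', 'c' }
    E is not nullable, so stop

Collecting: FIRST(Y) = { '*', ';', 'c', ε }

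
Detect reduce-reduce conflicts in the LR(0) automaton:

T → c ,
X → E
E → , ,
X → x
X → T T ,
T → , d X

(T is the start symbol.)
No reduce-reduce conflicts

A reduce-reduce conflict occurs when an LR(0) state has two complete items [A → α .] and [B → β .] — both call for a reduction, and with no lookahead the parser cannot choose between them.

Augment with T' → T and build the canonical LR(0) collection (I0 = CLOSURE({[T' → . T]}), then GOTO on every symbol after a dot until no new states appear). It has 14 states:
  I0: { [T → . , d X], [T → . c ,], [T' → . T] }  — shift
  I1: { [T → , . d X] }  — shift
  I2: { [T' → T .] }  — accept
  I3: { [T → c . ,] }  — shift
  I4: { [T → c , .] }  — reduce
  I5: { [E → . , ,], [T → , d . X], [T → . , d X], [T → . c ,], [X → . E], [X → . T T ,], [X → . x] }  — shift
  I6: { [E → , . ,], [T → , . d X] }  — shift
  I7: { [X → E .] }  — reduce
  I8: { [T → . , d X], [T → . c ,], [X → T . T ,] }  — shift
  I9: { [T → , d X .] }  — reduce
  I10: { [X → x .] }  — reduce
  I11: { [X → T T . ,] }  — shift
  I12: { [X → T T , .] }  — reduce
  I13: { [E → , , .] }  — reduce

No state contains more than one complete item.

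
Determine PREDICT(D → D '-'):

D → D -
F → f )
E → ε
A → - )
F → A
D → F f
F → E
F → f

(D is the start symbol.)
{ '-', 'f' }

PREDICT(D → D '-') = (FIRST(RHS) \ {ε}) ∪ (FOLLOW(D) if ε ∈ FIRST(RHS), i.e. RHS ⇒* ε)
FIRST(D) = { '-', 'f' }
FIRST(D '-') = { '-', 'f' }
ε ∉ FIRST(D '-'), so FOLLOW(D) is not added.
PREDICT(D → D '-') = { '-', 'f' }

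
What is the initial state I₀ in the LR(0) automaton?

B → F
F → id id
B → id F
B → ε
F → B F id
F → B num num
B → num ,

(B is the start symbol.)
{ [B → . F], [B → . id F], [B → . num ,], [B → .], [B' → . B], [F → . B F id], [F → . B num num], [F → . id id] }

First, augment the grammar with B' → B
I₀ = CLOSURE({ [B' → . B] }):
  [B' → . B] has the dot before B: add [B → . F], [B → . id F], [B → .], [B → . num ,]
  [B → . F] has the dot before F: add [F → . id id], [F → . B F id], [F → . B num num]
No further items can be added.

I₀ = { [B → . F], [B → . id F], [B → . num ,], [B → .], [B' → . B], [F → . B F id], [F → . B num num], [F → . id id] }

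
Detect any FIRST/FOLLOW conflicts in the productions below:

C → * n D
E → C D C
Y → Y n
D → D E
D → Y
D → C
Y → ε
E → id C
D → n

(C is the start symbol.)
Yes. Y → Y n with FOLLOW(Y) on { 'n' }; D → D E with FOLLOW(D) on { '*', 'id', 'n' }; D → C with FOLLOW(D) on { '*' }; D → n with FOLLOW(D) on { 'n' }

A FIRST/FOLLOW conflict occurs when a non-terminal N has a nullable alternative N → β (β ⇒* ε) and another alternative N → α with FIRST(α) ∩ FOLLOW(N) ≠ ∅: on such a lookahead the parser cannot decide between expanding α and letting N vanish via β.

Nullable non-terminals: D, Y.
FIRST sets used below: FIRST(D) = { '*', 'id', 'n', ε }, FIRST(E) = { '*', 'id' }, FIRST(Y) = { 'n', ε }, FIRST(C) = { '*' }

D: nullable alternative(s) D → Y; FOLLOW(D) = { $, '*', 'id', 'n' }
  D → D E: FIRST \ {ε} = { '*', 'id', 'n' } — overlaps FOLLOW(D) on { '*', 'id', 'n' }: CONFLICT
  D → Y: FIRST \ {ε} = { 'n' } — this is the only nullable alternative, skip
  D → C: FIRST \ {ε} = { '*' } — overlaps FOLLOW(D) on { '*' }: CONFLICT
  D → n: FIRST \ {ε} = { 'n' } — overlaps FOLLOW(D) on { 'n' }: CONFLICT

Y: nullable alternative(s) Y → ε; FOLLOW(Y) = { $, '*', 'id', 'n' }
  Y → Y n: FIRST \ {ε} = { 'n' } — overlaps FOLLOW(Y) on { 'n' }: CONFLICT
  Y → ε: FIRST \ {ε} = { } — this is the only nullable alternative, skip

C, E have no nullable alternative, so no FIRST/FOLLOW check is needed there.

So the grammar has 4 FIRST/FOLLOW conflicts (marked CONFLICT above).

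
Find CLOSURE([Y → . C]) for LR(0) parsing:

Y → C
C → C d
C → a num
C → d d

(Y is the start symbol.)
{ [C → . C d], [C → . a num], [C → . d d], [Y → . C] }

Start with: [Y → . C]
  [Y → . C] has the dot before C: add [C → . C d], [C → . a num], [C → . d d]
No further items can be added.

CLOSURE = { [C → . C d], [C → . a num], [C → . d d], [Y → . C] }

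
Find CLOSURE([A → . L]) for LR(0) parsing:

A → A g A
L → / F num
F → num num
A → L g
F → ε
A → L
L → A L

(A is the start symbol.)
Start with: [A → . L]
  [A → . L] has the dot before L: add [L → . / F num], [L → . A L]
  [L → . A L] has the dot before A: add [A → . A g A], [A → . L g]
No further items can be added.

CLOSURE = { [A → . A g A], [A → . L g], [A → . L], [L → . / F num], [L → . A L] }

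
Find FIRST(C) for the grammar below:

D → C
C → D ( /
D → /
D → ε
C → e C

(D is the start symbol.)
{ '(', '/', 'e' }

FIRST sets of the other non-terminals involved (by the same procedure, iterated to a fixed point):
  FIRST(D) = { '(', '/', 'e', ε }

From C → D ( /:
  - D is a non-terminal: add FIRST(D) \ {ε} = { '(', '/', 'e' }
    D is nullable, so continue to the next symbol
  - '(' is a terminal: add '(' and stop
From C → e C:
  - e is a terminal: add 'e' and stop

Collecting: FIRST(C) = { '(', '/', 'e' }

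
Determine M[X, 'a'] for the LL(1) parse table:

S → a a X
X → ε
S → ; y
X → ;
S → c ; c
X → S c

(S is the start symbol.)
X → S c

To find M[X, 'a'], we find productions for X where 'a' is in the predict set (PREDICT(N → α) = (FIRST(α) \ {ε}) ∪ (FOLLOW(N) if α ⇒* ε)).

Relevant sets:
  FIRST(S) = { ';', 'a', 'c' }
  FOLLOW(X) = { $, 'c' }

X → ε: PREDICT = { $, 'c' }
X → ;: PREDICT = { ';' }
X → S c: PREDICT = { ';', 'a', 'c' }
  'a' is in predict set, so this production goes in M[X, 'a']

M[X, 'a'] = X → S c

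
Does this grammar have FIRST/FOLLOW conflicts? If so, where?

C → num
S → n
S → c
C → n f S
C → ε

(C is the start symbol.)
Nullable non-terminals: C.

C: nullable alternative(s) C → ε; FOLLOW(C) = { $ }
  C → num: FIRST \ {ε} = { 'num' } — disjoint from FOLLOW(C)
  C → n f S: FIRST \ {ε} = { 'n' } — disjoint from FOLLOW(C)
  C → ε: FIRST \ {ε} = { } — this is the only nullable alternative, skip

S has no nullable alternative, so no FIRST/FOLLOW check is needed there.

No FIRST/FOLLOW conflicts found.

Answer: No FIRST/FOLLOW conflicts.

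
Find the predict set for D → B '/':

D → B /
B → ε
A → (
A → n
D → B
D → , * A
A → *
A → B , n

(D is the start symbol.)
PREDICT(D → B '/') = (FIRST(RHS) \ {ε}) ∪ (FOLLOW(D) if ε ∈ FIRST(RHS), i.e. RHS ⇒* ε)
FIRST(B) = { ε }
FIRST(B '/') = { '/' }
ε ∉ FIRST(B '/'), so FOLLOW(D) is not added.
PREDICT(D → B '/') = { '/' }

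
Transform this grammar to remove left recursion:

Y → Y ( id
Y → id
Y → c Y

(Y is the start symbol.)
Y is directly left-recursive. The standard transformation for
  A → A α₁ | ... | A α_m | β₁ | ... | β_n
is
  A  → β₁ A' | ... | β_n A'
  A' → α₁ A' | ... | α_m A' | ε

Y → id becomes Y → id Y'
Y → c Y becomes Y → c Y Y'
Y → Y ( id becomes Y' → ( id Y'
Add Y' → ε

Resulting grammar:
Y → id Y'
Y → c Y Y'
Y' → ( id Y'
Y' → ε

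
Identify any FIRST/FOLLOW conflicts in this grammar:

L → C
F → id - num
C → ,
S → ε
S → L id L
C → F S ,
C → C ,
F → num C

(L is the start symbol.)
Yes. S → L id L with FOLLOW(S) on { ',' }

Nullable non-terminals: S.
FIRST sets used below: FIRST(L) = { ',', 'id', 'num' }

S: nullable alternative(s) S → ε; FOLLOW(S) = { ',' }
  S → ε: FIRST \ {ε} = { } — this is the only nullable alternative, skip
  S → L id L: FIRST \ {ε} = { ',', 'id', 'num' } — overlaps FOLLOW(S) on { ',' }: CONFLICT

C, F, L have no nullable alternative, so no FIRST/FOLLOW check is needed there.

So the grammar has 1 FIRST/FOLLOW conflict (marked CONFLICT above).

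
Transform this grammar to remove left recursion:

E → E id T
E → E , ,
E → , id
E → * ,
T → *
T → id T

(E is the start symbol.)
E → , id E'
E → * , E'
E' → id T E'
E' → , , E'
E' → ε
T → *
T → id T

E is directly left-recursive. The standard transformation for
  A → A α₁ | ... | A α_m | β₁ | ... | β_n
is
  A  → β₁ A' | ... | β_n A'
  A' → α₁ A' | ... | α_m A' | ε

E → , id becomes E → , id E'
E → * , becomes E → * , E'
E → E id T becomes E' → id T E'
E → E , , becomes E' → , , E'
Add E' → ε

Productions for other non-terminals are unchanged:
  T → *
  T → id T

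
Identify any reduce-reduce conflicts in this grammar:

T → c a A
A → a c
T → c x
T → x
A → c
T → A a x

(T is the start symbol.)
A reduce-reduce conflict occurs when an LR(0) state has two complete items [A → α .] and [B → β .] — both call for a reduction, and with no lookahead the parser cannot choose between them.

Augment with T' → T and build the canonical LR(0) collection (I0 = CLOSURE({[T' → . T]}), then GOTO on every symbol after a dot until no new states appear). It has 13 states:
  I0: { [A → . a c], [A → . c], [T → . A a x], [T → . c a A], [T → . c x], [T → . x], [T' → . T] }  — shift
  I1: { [T → A . a x] }  — shift
  I2: { [T' → T .] }  — accept
  I3: { [A → a . c] }  — shift
  I4: { [A → c .], [T → c . a A], [T → c . x] }  — shift, reduce
  I5: { [T → x .] }  — reduce
  I6: { [A → . a c], [A → . c], [T → c a . A] }  — shift
  I7: { [T → c x .] }  — reduce
  I8: { [T → c a A .] }  — reduce
  I9: { [A → c .] }  — reduce
  I10: { [A → a c .] }  — reduce
  I11: { [T → A a . x] }  — shift
  I12: { [T → A a x .] }  — reduce

No state contains more than one complete item.

Answer: No reduce-reduce conflicts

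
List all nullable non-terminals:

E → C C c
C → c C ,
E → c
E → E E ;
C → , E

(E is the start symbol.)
None

A non-terminal is nullable if it can derive ε (the empty string): either it has an ε-production, or it has a production whose right-hand side consists entirely of nullable non-terminals.

There are no ε-productions, so no non-terminal can derive ε.
No non-terminals are nullable.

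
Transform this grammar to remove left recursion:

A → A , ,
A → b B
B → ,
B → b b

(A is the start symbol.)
A is directly left-recursive. The standard transformation for
  A → A α₁ | ... | A α_m | β₁ | ... | β_n
is
  A  → β₁ A' | ... | β_n A'
  A' → α₁ A' | ... | α_m A' | ε

A → b B becomes A → b B A'
A → A , , becomes A' → , , A'
Add A' → ε

Productions for other non-terminals are unchanged:
  B → ,
  B → b b

Resulting grammar:
A → b B A'
A' → , , A'
A' → ε
B → ,
B → b b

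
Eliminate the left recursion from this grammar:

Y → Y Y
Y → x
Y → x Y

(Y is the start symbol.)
Y → x Y'
Y → x Y Y'
Y' → Y Y'
Y' → ε

Y is directly left-recursive. The standard transformation for
  A → A α₁ | ... | A α_m | β₁ | ... | β_n
is
  A  → β₁ A' | ... | β_n A'
  A' → α₁ A' | ... | α_m A' | ε

Y → x becomes Y → x Y'
Y → x Y becomes Y → x Y Y'
Y → Y Y becomes Y' → Y Y'
Add Y' → ε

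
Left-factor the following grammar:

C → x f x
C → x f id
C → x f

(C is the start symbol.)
Left-factoring transforms A → αβ₁ | αβ₂ into A → αA' and A' → β₁ | β₂
(α is the longest common prefix among the alternatives). Repeat until
no nonterminal has two alternatives with a common prefix.

Round 1: C has alternatives sharing prefix 'x f'. Introduce C': C → x f C'
  Add: C' → x
  Add: C' → id
  Add: C' → ε

No remaining common prefixes — done.

Resulting grammar:
C → x f C'
C' → x
C' → id
C' → ε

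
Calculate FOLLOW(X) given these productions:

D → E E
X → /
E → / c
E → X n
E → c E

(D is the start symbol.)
In E → X n: X is followed by n, add FIRST(n) \ {ε} = { 'n' }

Taking the union: FOLLOW(X) = { 'n' }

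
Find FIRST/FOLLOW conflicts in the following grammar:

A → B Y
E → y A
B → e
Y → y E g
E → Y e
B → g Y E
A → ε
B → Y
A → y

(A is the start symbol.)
Nullable non-terminals: A.
FIRST sets used below: FIRST(B) = { 'e', 'g', 'y' }

A: nullable alternative(s) A → ε; FOLLOW(A) = { $, 'g', 'y' }
  A → B Y: FIRST \ {ε} = { 'e', 'g', 'y' } — overlaps FOLLOW(A) on { 'g', 'y' }: CONFLICT
  A → ε: FIRST \ {ε} = { } — this is the only nullable alternative, skip
  A → y: FIRST \ {ε} = { 'y' } — overlaps FOLLOW(A) on { 'y' }: CONFLICT

B, E, Y have no nullable alternative, so no FIRST/FOLLOW check is needed there.

So the grammar has 2 FIRST/FOLLOW conflicts (marked CONFLICT above).

Answer: Yes. A → B Y with FOLLOW(A) on { 'g', 'y' }; A → y with FOLLOW(A) on { 'y' }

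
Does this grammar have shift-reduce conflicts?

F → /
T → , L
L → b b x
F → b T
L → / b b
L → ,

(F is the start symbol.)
No shift-reduce conflicts

A shift-reduce conflict occurs when an LR(0) state has both:
  - a complete (reduce) item [A → α .] (dot at the end), and
  - a shift item [B → β . c γ] (dot before a terminal).

Augment with F' → F and build the canonical LR(0) collection (I0 = CLOSURE({[F' → . F]}), then GOTO on every symbol after a dot until no new states appear). It has 14 states:
  I0: { [F → . /], [F → . b T], [F' → . F] }  — shift
  I1: { [F → / .] }  — reduce
  I2: { [F' → F .] }  — accept
  I3: { [F → b . T], [T → . , L] }  — shift
  I4: { [L → . ,], [L → . / b b], [L → . b b x], [T → , . L] }  — shift
  I5: { [F → b T .] }  — reduce
  I6: { [L → , .] }  — reduce
  I7: { [L → / . b b] }  — shift
  I8: { [T → , L .] }  — reduce
  I9: { [L → b . b x] }  — shift
  I10: { [L → b b . x] }  — shift
  I11: { [L → b b x .] }  — reduce
  I12: { [L → / b . b] }  — shift
  I13: { [L → / b b .] }  — reduce

No state contains both a complete item and a shift item.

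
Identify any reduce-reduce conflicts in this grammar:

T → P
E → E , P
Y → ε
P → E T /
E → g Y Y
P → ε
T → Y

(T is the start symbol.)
Yes — I0: [P → .] vs [Y → .]; I1: [P → .] vs [Y → .]

Augment with T' → T and build the canonical LR(0) collection (I0 = CLOSURE({[T' → . T]}), then GOTO on every symbol after a dot until no new states appear). It has 12 states:
  I0: { [E → . E , P], [E → . g Y Y], [P → . E T /], [P → .], [T → . P], [T → . Y], [T' → . T], [Y → .] }  — shift, 2 reduces
  I1: { [E → . E , P], [E → . g Y Y], [E → E . , P], [P → . E T /], [P → .], [P → E . T /], [T → . P], [T → . Y], [Y → .] }  — shift, 2 reduces
  I2: { [T → P .] }  — reduce
  I3: { [T' → T .] }  — accept
  I4: { [T → Y .] }  — reduce
  I5: { [E → g . Y Y], [Y → .] }  — reduce
  I6: { [E → g Y . Y], [Y → .] }  — reduce
  I7: { [E → g Y Y .] }  — reduce
  I8: { [E → . E , P], [E → . g Y Y], [E → E , . P], [P → . E T /], [P → .] }  — shift, reduce
  I9: { [P → E T . /] }  — shift
  I10: { [P → E T / .] }  — reduce
  I11: { [E → E , P .] }  — reduce

I0 contains complete items [P → .], [Y → .] — reduce-reduce conflict.
I1 contains complete items [P → .], [Y → .] — reduce-reduce conflict.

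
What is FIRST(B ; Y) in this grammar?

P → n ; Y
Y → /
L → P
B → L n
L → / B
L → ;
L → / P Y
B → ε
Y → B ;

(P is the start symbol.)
{ '/', ';', 'n' }

FIRST sets of the non-terminals involved (from the grammar, by fixed-point iteration):
  FIRST(B) = { '/', ';', 'n', ε }

To compute FIRST(B ; Y), process the symbols left to right:
Symbol B is a non-terminal. Add FIRST(B) \ {ε} = { '/', ';', 'n' }
B is nullable (ε ∈ FIRST(B)), continue to the next symbol.
Symbol ; is a terminal. Add ';' and stop.
FIRST(B ; Y) = { '/', ';', 'n' }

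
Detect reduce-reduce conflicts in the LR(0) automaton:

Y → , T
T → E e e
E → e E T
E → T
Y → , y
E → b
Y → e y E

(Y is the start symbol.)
A reduce-reduce conflict occurs when an LR(0) state has two complete items [A → α .] and [B → β .] — both call for a reduction, and with no lookahead the parser cannot choose between them.

Augment with Y' → Y and build the canonical LR(0) collection (I0 = CLOSURE({[Y' → . Y]}), then GOTO on every symbol after a dot until no new states appear). It has 18 states:
  I0: { [Y → . , T], [Y → . , y], [Y → . e y E], [Y' → . Y] }  — shift
  I1: { [E → . T], [E → . b], [E → . e E T], [T → . E e e], [Y → , . T], [Y → , . y] }  — shift
  I2: { [Y' → Y .] }  — accept
  I3: { [Y → e . y E] }  — shift
  I4: { [E → . T], [E → . b], [E → . e E T], [T → . E e e], [Y → e y . E] }  — shift
  I5: { [T → E . e e], [Y → e y E .] }  — shift, reduce
  I6: { [E → T .] }  — reduce
  I7: { [E → b .] }  — reduce
  I8: { [E → . T], [E → . b], [E → . e E T], [E → e . E T], [T → . E e e] }  — shift
  I9: { [E → . T], [E → . b], [E → . e E T], [E → e E . T], [T → . E e e], [T → E . e e] }  — shift
  I10: { [T → E . e e] }  — shift
  I11: { [E → T .], [E → e E T .] }  — 2 reduces
  I12: { [E → . T], [E → . b], [E → . e E T], [E → e . E T], [T → . E e e], [T → E e . e] }  — shift
  I13: { [E → . T], [E → . b], [E → . e E T], [E → e . E T], [T → . E e e], [T → E e e .] }  — shift, reduce
  I14: { [T → E e . e] }  — shift
  I15: { [T → E e e .] }  — reduce
  I16: { [E → T .], [Y → , T .] }  — 2 reduces
  I17: { [Y → , y .] }  — reduce

I11 contains complete items [E → T .], [E → e E T .] — reduce-reduce conflict.
I16 contains complete items [E → T .], [Y → , T .] — reduce-reduce conflict.

Answer: Yes — I11: [E → T .] vs [E → e E T .]; I16: [E → T .] vs [Y → , T .]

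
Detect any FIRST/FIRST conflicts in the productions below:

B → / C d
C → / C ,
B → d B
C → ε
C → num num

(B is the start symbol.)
Productions for B:
  B → / C d: FIRST = { '/' }
  B → d B: FIRST = { 'd' }
Productions for C:
  C → / C ,: FIRST = { '/' }
  C → ε: FIRST = { ε }
  C → num num: FIRST = { 'num' }

All alternatives of each non-terminal have pairwise disjoint FIRST sets.

Answer: No FIRST/FIRST conflicts.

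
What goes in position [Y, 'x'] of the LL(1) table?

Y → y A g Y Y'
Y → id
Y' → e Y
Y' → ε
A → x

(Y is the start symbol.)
Empty (error entry)

To find M[Y, 'x'], we find productions for Y where 'x' is in the predict set (PREDICT(N → α) = (FIRST(α) \ {ε}) ∪ (FOLLOW(N) if α ⇒* ε)).

Y → y A g Y Y': PREDICT = { 'y' }
Y → id: PREDICT = { 'id' }

M[Y, 'x'] is empty (no production applies)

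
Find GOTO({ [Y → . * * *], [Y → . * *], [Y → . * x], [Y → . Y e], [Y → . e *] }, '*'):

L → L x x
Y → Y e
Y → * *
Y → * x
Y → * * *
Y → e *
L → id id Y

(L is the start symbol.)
{ [Y → * . * *], [Y → * . *], [Y → * . x] }

GOTO(I, '*') = CLOSURE({ [A → αX.β] : [A → α.Xβ] ∈ I, X = '*' })

Items with dot before '*', with the dot advanced:
  [Y → . * *] → [Y → * . *]
  [Y → . * * *] → [Y → * . * *]
  [Y → . * x] → [Y → * . x]
Closure adds nothing (no advanced item has the dot before a non-terminal).

GOTO = { [Y → * . * *], [Y → * . *], [Y → * . x] }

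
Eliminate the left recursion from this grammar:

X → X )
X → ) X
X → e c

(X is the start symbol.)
X is directly left-recursive. The standard transformation for
  A → A α₁ | ... | A α_m | β₁ | ... | β_n
is
  A  → β₁ A' | ... | β_n A'
  A' → α₁ A' | ... | α_m A' | ε

X → ) X becomes X → ) X X'
X → e c becomes X → e c X'
X → X ) becomes X' → ) X'
Add X' → ε

Resulting grammar:
X → ) X X'
X → e c X'
X' → ) X'
X' → ε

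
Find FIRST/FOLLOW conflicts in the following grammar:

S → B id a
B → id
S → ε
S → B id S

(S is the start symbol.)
Nullable non-terminals: S.
FIRST sets used below: FIRST(B) = { 'id' }

S: nullable alternative(s) S → ε; FOLLOW(S) = { $ }
  S → B id a: FIRST \ {ε} = { 'id' } — disjoint from FOLLOW(S)
  S → ε: FIRST \ {ε} = { } — this is the only nullable alternative, skip
  S → B id S: FIRST \ {ε} = { 'id' } — disjoint from FOLLOW(S)

B has no nullable alternative, so no FIRST/FOLLOW check is needed there.

No FIRST/FOLLOW conflicts found.

Answer: No FIRST/FOLLOW conflicts.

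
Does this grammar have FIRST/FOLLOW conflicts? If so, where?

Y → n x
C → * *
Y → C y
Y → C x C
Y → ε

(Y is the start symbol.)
No FIRST/FOLLOW conflicts.

A FIRST/FOLLOW conflict occurs when a non-terminal N has a nullable alternative N → β (β ⇒* ε) and another alternative N → α with FIRST(α) ∩ FOLLOW(N) ≠ ∅: on such a lookahead the parser cannot decide between expanding α and letting N vanish via β.

Nullable non-terminals: Y.
FIRST sets used below: FIRST(C) = { '*' }

Y: nullable alternative(s) Y → ε; FOLLOW(Y) = { $ }
  Y → n x: FIRST \ {ε} = { 'n' } — disjoint from FOLLOW(Y)
  Y → C y: FIRST \ {ε} = { '*' } — disjoint from FOLLOW(Y)
  Y → C x C: FIRST \ {ε} = { '*' } — disjoint from FOLLOW(Y)
  Y → ε: FIRST \ {ε} = { } — this is the only nullable alternative, skip

C has no nullable alternative, so no FIRST/FOLLOW check is needed there.

No FIRST/FOLLOW conflicts found.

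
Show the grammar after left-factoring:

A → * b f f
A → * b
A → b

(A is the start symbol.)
Left-factoring transforms A → αβ₁ | αβ₂ into A → αA' and A' → β₁ | β₂
(α is the longest common prefix among the alternatives). Repeat until
no nonterminal has two alternatives with a common prefix.

Round 1: A has alternatives sharing prefix '* b'. Introduce A': A → * b A'
  Add: A' → f f
  Add: A' → ε

No remaining common prefixes — done.

Resulting grammar:
A → * b A'
A' → f f
A' → ε
A → b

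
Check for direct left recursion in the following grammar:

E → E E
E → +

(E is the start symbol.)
E → E E: LEFT RECURSIVE (starts with E)
E → +: starts with '+'

The grammar has direct left recursion on: E.

Answer: Yes, E is left-recursive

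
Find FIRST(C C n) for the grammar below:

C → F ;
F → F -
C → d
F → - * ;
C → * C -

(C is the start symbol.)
{ '*', '-', 'd' }

FIRST sets of the non-terminals involved (from the grammar, by fixed-point iteration):
  FIRST(C) = { '*', '-', 'd' }

To compute FIRST(C C n), process the symbols left to right:
Symbol C is a non-terminal. Add FIRST(C) \ {ε} = { '*', '-', 'd' }
C is not nullable (ε ∉ FIRST(C)), so stop here.
FIRST(C C n) = { '*', '-', 'd' }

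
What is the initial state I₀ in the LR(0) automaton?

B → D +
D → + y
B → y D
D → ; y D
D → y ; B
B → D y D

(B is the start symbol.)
First, augment the grammar with B' → B
I₀ = CLOSURE({ [B' → . B] }):
  [B' → . B] has the dot before B: add [B → . D +], [B → . y D], [B → . D y D]
  [B → . D +] has the dot before D: add [D → . + y], [D → . ; y D], [D → . y ; B]
No further items can be added.

I₀ = { [B → . D +], [B → . D y D], [B → . y D], [B' → . B], [D → . + y], [D → . ; y D], [D → . y ; B] }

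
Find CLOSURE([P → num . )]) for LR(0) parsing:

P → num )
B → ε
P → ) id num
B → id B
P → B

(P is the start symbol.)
To compute CLOSURE, for each item [A → α.Bβ] where B is a non-terminal, add [B → .γ] for all productions B → γ; repeat for the newly added items until nothing changes.

Start with: [P → num . )]
The dot precedes the terminal ')', so nothing is added.

CLOSURE = { [P → num . )] }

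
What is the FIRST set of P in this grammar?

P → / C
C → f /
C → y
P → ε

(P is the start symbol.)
To compute FIRST(P), examine every production with P on the left-hand side, reading each right-hand side left to right until a non-nullable symbol is reached.

From P → / C:
  - '/' is a terminal: add '/' and stop
From P → ε:
  - ε-production, so ε ∈ FIRST(P)

Collecting: FIRST(P) = { '/', ε }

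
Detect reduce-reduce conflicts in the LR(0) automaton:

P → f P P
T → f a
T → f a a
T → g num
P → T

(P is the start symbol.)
A reduce-reduce conflict occurs when an LR(0) state has two complete items [A → α .] and [B → β .] — both call for a reduction, and with no lookahead the parser cannot choose between them.

Augment with P' → P and build the canonical LR(0) collection (I0 = CLOSURE({[P' → . P]}), then GOTO on every symbol after a dot until no new states appear). It has 10 states:
  I0: { [P → . T], [P → . f P P], [P' → . P], [T → . f a a], [T → . f a], [T → . g num] }  — shift
  I1: { [P' → P .] }  — accept
  I2: { [P → T .] }  — reduce
  I3: { [P → . T], [P → . f P P], [P → f . P P], [T → . f a a], [T → . f a], [T → . g num], [T → f . a a], [T → f . a] }  — shift
  I4: { [T → g . num] }  — shift
  I5: { [T → g num .] }  — reduce
  I6: { [P → . T], [P → . f P P], [P → f P . P], [T → . f a a], [T → . f a], [T → . g num] }  — shift
  I7: { [T → f a . a], [T → f a .] }  — shift, reduce
  I8: { [T → f a a .] }  — reduce
  I9: { [P → f P P .] }  — reduce

No state contains more than one complete item.

Answer: No reduce-reduce conflicts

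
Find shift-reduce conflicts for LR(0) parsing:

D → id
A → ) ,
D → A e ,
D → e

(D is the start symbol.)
A shift-reduce conflict occurs when an LR(0) state has both:
  - a complete (reduce) item [A → α .] (dot at the end), and
  - a shift item [B → β . c γ] (dot before a terminal).

Augment with D' → D and build the canonical LR(0) collection (I0 = CLOSURE({[D' → . D]}), then GOTO on every symbol after a dot until no new states appear). It has 9 states:
  I0: { [A → . ) ,], [D → . A e ,], [D → . e], [D → . id], [D' → . D] }  — shift
  I1: { [A → ) . ,] }  — shift
  I2: { [D → A . e ,] }  — shift
  I3: { [D' → D .] }  — accept
  I4: { [D → e .] }  — reduce
  I5: { [D → id .] }  — reduce
  I6: { [D → A e . ,] }  — shift
  I7: { [D → A e , .] }  — reduce
  I8: { [A → ) , .] }  — reduce

No state contains both a complete item and a shift item.

Answer: No shift-reduce conflicts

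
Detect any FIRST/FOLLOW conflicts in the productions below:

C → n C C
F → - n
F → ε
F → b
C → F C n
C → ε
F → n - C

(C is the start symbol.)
Nullable non-terminals: C, F.
FIRST sets used below: FIRST(F) = { '-', 'b', 'n', ε }, FIRST(C) = { '-', 'b', 'n', ε }

C: nullable alternative(s) C → ε; FOLLOW(C) = { $, '-', 'b', 'n' }
  C → n C C: FIRST \ {ε} = { 'n' } — overlaps FOLLOW(C) on { 'n' }: CONFLICT
  C → F C n: FIRST \ {ε} = { '-', 'b', 'n' } — overlaps FOLLOW(C) on { '-', 'b', 'n' }: CONFLICT
  C → ε: FIRST \ {ε} = { } — this is the only nullable alternative, skip

F: nullable alternative(s) F → ε; FOLLOW(F) = { '-', 'b', 'n' }
  F → - n: FIRST \ {ε} = { '-' } — overlaps FOLLOW(F) on { '-' }: CONFLICT
  F → ε: FIRST \ {ε} = { } — this is the only nullable alternative, skip
  F → b: FIRST \ {ε} = { 'b' } — overlaps FOLLOW(F) on { 'b' }: CONFLICT
  F → n - C: FIRST \ {ε} = { 'n' } — overlaps FOLLOW(F) on { 'n' }: CONFLICT

So the grammar has 5 FIRST/FOLLOW conflicts (marked CONFLICT above).

Answer: Yes. C → n C C with FOLLOW(C) on { 'n' }; C → F C n with FOLLOW(C) on { '-', 'b', 'n' }; F → '-' n with FOLLOW(F) on { '-' }; F → b with FOLLOW(F) on { 'b' }; F → n '-' C with FOLLOW(F) on { 'n' }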